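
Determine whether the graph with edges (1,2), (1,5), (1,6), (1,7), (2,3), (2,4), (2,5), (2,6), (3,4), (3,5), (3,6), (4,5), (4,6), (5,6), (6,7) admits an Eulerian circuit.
No (2 vertices have odd degree: {2, 5}; Eulerian circuit requires 0)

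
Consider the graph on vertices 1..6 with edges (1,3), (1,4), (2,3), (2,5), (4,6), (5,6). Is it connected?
Yes (BFS from 1 visits [1, 3, 4, 2, 6, 5] — all 6 vertices reached)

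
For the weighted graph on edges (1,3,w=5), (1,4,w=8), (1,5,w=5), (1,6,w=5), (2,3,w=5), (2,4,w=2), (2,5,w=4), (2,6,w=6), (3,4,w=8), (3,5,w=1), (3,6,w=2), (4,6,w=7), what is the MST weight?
14 (MST edges: (1,5,w=5), (2,4,w=2), (2,5,w=4), (3,5,w=1), (3,6,w=2); sum of weights 5 + 2 + 4 + 1 + 2 = 14)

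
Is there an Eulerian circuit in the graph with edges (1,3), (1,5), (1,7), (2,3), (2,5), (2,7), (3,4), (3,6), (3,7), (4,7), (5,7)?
No (6 vertices have odd degree: {1, 2, 3, 5, 6, 7}; Eulerian circuit requires 0)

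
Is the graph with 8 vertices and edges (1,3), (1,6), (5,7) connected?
No, it has 5 components: {1, 3, 6}, {2}, {4}, {5, 7}, {8}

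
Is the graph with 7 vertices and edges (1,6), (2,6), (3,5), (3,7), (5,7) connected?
No, it has 3 components: {1, 2, 6}, {3, 5, 7}, {4}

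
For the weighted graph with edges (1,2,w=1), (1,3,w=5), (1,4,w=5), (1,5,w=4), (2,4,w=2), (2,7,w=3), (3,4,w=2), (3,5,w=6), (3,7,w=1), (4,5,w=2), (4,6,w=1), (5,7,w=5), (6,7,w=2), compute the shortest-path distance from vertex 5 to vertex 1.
4 (path: 5 -> 1; weights 4 = 4)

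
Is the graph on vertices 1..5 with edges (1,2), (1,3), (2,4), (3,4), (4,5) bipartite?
Yes. Partition: {1, 4}, {2, 3, 5}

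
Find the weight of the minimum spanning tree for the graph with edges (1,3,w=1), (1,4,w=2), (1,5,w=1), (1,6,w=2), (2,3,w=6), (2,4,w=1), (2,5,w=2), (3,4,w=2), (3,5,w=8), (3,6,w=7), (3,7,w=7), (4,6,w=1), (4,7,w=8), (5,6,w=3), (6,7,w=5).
11 (MST edges: (1,3,w=1), (1,4,w=2), (1,5,w=1), (2,4,w=1), (4,6,w=1), (6,7,w=5); sum of weights 1 + 2 + 1 + 1 + 1 + 5 = 11)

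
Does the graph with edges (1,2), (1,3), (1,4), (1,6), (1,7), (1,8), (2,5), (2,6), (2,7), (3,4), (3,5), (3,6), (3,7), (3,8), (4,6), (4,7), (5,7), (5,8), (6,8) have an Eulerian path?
Yes (the graph is connected and exactly 2 vertices have odd degree: {6, 7}; any Eulerian path must start and end at those)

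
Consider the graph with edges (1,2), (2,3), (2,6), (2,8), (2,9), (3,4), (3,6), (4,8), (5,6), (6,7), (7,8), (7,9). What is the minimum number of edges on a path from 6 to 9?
2 (path: 6 -> 2 -> 9, 2 edges)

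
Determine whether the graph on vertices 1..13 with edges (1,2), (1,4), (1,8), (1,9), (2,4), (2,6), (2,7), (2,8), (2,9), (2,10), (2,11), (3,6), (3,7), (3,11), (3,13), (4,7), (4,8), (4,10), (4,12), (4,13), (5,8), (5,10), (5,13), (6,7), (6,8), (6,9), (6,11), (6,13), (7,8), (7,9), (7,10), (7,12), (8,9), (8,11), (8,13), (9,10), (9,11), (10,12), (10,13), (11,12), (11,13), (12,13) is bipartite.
No (odd cycle of length 3: 2 -> 1 -> 4 -> 2)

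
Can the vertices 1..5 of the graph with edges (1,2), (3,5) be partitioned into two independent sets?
Yes. Partition: {1, 3, 4}, {2, 5}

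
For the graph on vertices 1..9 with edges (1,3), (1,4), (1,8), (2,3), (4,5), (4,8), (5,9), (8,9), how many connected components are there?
3 (components: {1, 2, 3, 4, 5, 8, 9}, {6}, {7})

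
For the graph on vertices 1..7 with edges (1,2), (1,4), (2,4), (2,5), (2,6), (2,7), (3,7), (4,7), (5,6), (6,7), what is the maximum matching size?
3 (matching: (1,4), (2,7), (5,6); upper bound floor(n/2) = floor(7/2) = 3)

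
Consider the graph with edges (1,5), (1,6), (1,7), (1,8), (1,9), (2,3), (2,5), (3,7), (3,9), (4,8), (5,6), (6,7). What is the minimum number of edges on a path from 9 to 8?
2 (path: 9 -> 1 -> 8, 2 edges)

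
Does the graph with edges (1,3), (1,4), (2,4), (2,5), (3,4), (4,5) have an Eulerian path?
Yes — and in fact it has an Eulerian circuit (the graph is connected and all 5 vertices have even degree)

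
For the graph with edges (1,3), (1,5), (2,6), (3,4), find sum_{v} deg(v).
8 (handshake: sum of degrees = 2|E| = 2 x 4 = 8)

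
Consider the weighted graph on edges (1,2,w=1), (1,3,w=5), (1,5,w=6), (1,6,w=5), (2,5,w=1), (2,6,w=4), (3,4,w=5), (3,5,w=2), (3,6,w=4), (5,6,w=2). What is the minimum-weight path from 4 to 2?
8 (path: 4 -> 3 -> 5 -> 2; weights 5 + 2 + 1 = 8)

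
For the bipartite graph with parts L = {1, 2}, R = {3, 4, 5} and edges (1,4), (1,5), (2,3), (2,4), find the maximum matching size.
2 (matching: (1,5), (2,4); upper bound min(|L|,|R|) = min(2,3) = 2)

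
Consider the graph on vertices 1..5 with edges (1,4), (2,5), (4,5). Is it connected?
No, it has 2 components: {1, 2, 4, 5}, {3}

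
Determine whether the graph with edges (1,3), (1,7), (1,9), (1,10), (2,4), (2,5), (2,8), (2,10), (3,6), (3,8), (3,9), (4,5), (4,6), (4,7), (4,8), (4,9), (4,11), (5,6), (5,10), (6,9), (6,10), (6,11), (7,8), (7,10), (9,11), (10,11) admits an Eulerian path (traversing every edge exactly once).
Yes (the graph is connected and exactly 2 vertices have odd degree: {4, 9}; any Eulerian path must start and end at those)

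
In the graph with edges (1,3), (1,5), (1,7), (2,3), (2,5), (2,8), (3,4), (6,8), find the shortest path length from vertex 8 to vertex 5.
2 (path: 8 -> 2 -> 5, 2 edges)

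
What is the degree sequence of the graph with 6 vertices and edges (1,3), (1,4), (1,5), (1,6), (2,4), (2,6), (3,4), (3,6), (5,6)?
[4, 4, 3, 3, 2, 2] (degrees: deg(1)=4, deg(2)=2, deg(3)=3, deg(4)=3, deg(5)=2, deg(6)=4)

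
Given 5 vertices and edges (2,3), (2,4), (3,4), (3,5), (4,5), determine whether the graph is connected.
No, it has 2 components: {1}, {2, 3, 4, 5}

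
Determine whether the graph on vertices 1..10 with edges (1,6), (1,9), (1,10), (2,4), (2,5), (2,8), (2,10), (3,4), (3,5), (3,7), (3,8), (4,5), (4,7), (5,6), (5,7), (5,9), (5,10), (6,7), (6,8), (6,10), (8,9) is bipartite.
No (odd cycle of length 3: 10 -> 1 -> 6 -> 10)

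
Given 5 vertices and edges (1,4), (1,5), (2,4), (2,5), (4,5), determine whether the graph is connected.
No, it has 2 components: {1, 2, 4, 5}, {3}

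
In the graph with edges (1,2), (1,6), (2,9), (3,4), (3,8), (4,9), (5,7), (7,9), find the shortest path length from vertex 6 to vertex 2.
2 (path: 6 -> 1 -> 2, 2 edges)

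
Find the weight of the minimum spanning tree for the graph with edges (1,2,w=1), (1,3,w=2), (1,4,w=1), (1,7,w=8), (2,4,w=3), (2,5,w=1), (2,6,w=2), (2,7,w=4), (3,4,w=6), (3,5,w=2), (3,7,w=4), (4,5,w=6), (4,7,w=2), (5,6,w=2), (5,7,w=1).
8 (MST edges: (1,2,w=1), (1,3,w=2), (1,4,w=1), (2,5,w=1), (2,6,w=2), (5,7,w=1); sum of weights 1 + 2 + 1 + 1 + 2 + 1 = 8)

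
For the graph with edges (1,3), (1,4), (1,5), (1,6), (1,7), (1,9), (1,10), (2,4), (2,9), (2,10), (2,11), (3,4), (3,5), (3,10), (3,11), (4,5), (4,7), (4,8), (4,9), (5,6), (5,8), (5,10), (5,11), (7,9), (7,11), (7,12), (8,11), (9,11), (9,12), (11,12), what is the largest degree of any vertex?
7 (attained at vertices 1, 4, 5, 11)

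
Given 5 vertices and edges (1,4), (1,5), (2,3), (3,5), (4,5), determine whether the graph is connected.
Yes (BFS from 1 visits [1, 4, 5, 3, 2] — all 5 vertices reached)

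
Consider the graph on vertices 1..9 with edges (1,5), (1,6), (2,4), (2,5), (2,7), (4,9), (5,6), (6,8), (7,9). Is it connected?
No, it has 2 components: {1, 2, 4, 5, 6, 7, 8, 9}, {3}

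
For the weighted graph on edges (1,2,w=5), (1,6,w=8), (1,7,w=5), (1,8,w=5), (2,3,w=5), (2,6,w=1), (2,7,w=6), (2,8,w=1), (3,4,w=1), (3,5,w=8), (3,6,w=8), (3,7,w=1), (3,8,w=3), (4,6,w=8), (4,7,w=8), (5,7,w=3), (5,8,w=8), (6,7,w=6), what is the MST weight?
15 (MST edges: (1,7,w=5), (2,6,w=1), (2,8,w=1), (3,4,w=1), (3,7,w=1), (3,8,w=3), (5,7,w=3); sum of weights 5 + 1 + 1 + 1 + 1 + 3 + 3 = 15)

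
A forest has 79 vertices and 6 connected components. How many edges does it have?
73 (Each of the 6 component trees on V_i vertices has V_i - 1 edges; summing gives V - C = 79 - 6 = 73)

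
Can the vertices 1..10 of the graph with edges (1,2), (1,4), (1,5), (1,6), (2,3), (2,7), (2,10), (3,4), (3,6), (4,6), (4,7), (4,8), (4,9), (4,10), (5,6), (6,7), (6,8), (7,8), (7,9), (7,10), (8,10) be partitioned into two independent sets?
No (odd cycle of length 3: 4 -> 1 -> 6 -> 4)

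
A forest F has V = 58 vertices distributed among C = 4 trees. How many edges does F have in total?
54 (Each of the 4 component trees on V_i vertices has V_i - 1 edges; summing gives V - C = 58 - 4 = 54)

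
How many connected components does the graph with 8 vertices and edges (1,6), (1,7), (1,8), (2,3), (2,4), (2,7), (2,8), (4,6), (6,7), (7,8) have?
2 (components: {1, 2, 3, 4, 6, 7, 8}, {5})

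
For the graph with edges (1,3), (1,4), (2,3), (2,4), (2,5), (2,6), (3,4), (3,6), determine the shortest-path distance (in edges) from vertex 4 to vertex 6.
2 (path: 4 -> 2 -> 6, 2 edges)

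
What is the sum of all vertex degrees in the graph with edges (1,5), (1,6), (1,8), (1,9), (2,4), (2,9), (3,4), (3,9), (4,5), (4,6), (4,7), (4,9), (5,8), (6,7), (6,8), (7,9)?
32 (handshake: sum of degrees = 2|E| = 2 x 16 = 32)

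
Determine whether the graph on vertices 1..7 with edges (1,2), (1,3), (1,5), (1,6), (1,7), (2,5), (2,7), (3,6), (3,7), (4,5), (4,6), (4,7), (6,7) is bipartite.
No (odd cycle of length 3: 6 -> 1 -> 3 -> 6)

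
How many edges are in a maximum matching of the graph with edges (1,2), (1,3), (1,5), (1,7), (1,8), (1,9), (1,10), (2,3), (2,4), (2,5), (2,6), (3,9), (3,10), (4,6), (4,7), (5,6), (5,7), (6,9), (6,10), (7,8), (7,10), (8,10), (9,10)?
5 (matching: (1,8), (2,5), (3,9), (4,7), (6,10); upper bound floor(n/2) = floor(10/2) = 5)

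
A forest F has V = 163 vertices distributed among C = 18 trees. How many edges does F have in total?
145 (Each of the 18 component trees on V_i vertices has V_i - 1 edges; summing gives V - C = 163 - 18 = 145)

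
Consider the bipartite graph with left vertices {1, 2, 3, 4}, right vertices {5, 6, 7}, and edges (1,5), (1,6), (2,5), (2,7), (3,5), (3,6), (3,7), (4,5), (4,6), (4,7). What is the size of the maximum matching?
3 (matching: (1,6), (2,7), (3,5); upper bound min(|L|,|R|) = min(4,3) = 3)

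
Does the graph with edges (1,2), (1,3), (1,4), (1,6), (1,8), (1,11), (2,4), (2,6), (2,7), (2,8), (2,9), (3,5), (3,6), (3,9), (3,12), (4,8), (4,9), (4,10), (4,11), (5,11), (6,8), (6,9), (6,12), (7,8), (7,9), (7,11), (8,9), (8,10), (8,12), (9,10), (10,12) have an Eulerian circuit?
No (2 vertices have odd degree: {3, 9}; Eulerian circuit requires 0)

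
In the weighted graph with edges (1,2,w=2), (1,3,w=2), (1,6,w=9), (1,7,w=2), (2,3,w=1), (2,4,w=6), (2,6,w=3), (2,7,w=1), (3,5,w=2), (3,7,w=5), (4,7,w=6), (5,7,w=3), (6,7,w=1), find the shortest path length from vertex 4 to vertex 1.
8 (path: 4 -> 2 -> 1; weights 6 + 2 = 8)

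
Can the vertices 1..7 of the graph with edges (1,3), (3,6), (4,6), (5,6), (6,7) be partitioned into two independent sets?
Yes. Partition: {1, 2, 6}, {3, 4, 5, 7}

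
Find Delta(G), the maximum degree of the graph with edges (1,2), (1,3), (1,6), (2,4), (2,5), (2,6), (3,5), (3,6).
4 (attained at vertex 2)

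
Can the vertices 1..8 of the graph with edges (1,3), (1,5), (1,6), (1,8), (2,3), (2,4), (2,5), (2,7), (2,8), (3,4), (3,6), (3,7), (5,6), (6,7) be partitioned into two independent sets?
No (odd cycle of length 3: 3 -> 1 -> 6 -> 3)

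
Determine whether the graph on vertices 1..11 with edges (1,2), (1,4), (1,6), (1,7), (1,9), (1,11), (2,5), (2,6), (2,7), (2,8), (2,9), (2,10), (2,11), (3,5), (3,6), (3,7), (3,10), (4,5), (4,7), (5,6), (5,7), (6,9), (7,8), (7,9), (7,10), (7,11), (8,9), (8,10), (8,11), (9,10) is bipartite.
No (odd cycle of length 3: 7 -> 1 -> 9 -> 7)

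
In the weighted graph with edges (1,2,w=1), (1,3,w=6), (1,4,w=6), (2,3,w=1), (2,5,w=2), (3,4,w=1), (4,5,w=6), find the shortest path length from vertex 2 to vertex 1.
1 (path: 2 -> 1; weights 1 = 1)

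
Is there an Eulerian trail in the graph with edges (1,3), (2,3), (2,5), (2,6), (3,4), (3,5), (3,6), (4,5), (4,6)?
No (6 vertices have odd degree: {1, 2, 3, 4, 5, 6}; Eulerian path requires 0 or 2)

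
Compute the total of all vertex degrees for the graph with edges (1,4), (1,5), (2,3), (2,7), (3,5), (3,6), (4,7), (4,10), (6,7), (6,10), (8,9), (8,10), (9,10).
26 (handshake: sum of degrees = 2|E| = 2 x 13 = 26)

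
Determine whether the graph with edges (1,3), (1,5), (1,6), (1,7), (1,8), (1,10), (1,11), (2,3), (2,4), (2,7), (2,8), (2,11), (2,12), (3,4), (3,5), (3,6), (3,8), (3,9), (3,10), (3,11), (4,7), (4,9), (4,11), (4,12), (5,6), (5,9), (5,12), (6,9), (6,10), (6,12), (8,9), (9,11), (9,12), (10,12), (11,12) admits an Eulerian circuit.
No (6 vertices have odd degree: {1, 3, 5, 7, 9, 12}; Eulerian circuit requires 0)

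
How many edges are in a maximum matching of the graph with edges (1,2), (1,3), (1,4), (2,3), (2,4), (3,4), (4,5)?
2 (matching: (2,3), (4,5); upper bound floor(n/2) = floor(5/2) = 2)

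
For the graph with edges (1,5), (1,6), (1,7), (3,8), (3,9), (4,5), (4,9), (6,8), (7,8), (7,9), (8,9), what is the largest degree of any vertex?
4 (attained at vertices 8, 9)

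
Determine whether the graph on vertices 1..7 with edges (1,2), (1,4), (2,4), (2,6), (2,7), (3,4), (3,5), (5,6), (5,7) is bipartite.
No (odd cycle of length 3: 4 -> 1 -> 2 -> 4)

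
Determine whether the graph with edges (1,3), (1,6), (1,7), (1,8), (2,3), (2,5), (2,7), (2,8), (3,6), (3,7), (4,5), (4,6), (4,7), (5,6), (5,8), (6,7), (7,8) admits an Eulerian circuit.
No (2 vertices have odd degree: {4, 6}; Eulerian circuit requires 0)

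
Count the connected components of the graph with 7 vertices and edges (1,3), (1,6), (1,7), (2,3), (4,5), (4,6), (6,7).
1 (components: {1, 2, 3, 4, 5, 6, 7})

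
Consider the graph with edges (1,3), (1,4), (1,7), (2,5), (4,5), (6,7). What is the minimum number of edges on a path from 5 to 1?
2 (path: 5 -> 4 -> 1, 2 edges)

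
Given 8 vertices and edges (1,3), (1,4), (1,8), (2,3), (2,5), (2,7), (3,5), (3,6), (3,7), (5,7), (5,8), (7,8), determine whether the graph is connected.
Yes (BFS from 1 visits [1, 3, 4, 8, 2, 5, 6, 7] — all 8 vertices reached)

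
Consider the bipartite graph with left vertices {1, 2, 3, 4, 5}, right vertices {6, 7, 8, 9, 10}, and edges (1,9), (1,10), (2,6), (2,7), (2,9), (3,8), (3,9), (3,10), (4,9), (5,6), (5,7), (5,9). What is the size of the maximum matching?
5 (matching: (1,10), (2,6), (3,8), (4,9), (5,7); upper bound min(|L|,|R|) = min(5,5) = 5)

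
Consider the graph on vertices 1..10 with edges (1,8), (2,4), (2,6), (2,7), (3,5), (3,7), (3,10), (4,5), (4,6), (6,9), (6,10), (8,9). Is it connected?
Yes (BFS from 1 visits [1, 8, 9, 6, 2, 4, 10, 7, 5, 3] — all 10 vertices reached)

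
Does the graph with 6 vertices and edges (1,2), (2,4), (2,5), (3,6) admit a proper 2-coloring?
Yes. Partition: {1, 3, 4, 5}, {2, 6}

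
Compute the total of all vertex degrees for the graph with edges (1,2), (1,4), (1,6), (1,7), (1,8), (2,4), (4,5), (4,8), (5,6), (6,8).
20 (handshake: sum of degrees = 2|E| = 2 x 10 = 20)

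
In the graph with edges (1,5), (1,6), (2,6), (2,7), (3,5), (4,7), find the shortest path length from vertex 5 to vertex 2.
3 (path: 5 -> 1 -> 6 -> 2, 3 edges)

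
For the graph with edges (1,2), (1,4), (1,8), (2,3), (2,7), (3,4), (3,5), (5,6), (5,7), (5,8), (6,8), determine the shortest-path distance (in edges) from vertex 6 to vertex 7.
2 (path: 6 -> 5 -> 7, 2 edges)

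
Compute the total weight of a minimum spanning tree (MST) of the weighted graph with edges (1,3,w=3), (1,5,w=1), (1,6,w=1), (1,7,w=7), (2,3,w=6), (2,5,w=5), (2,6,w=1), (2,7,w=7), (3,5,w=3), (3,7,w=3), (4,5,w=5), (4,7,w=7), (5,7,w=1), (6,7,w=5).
12 (MST edges: (1,3,w=3), (1,5,w=1), (1,6,w=1), (2,6,w=1), (4,5,w=5), (5,7,w=1); sum of weights 3 + 1 + 1 + 1 + 5 + 1 = 12)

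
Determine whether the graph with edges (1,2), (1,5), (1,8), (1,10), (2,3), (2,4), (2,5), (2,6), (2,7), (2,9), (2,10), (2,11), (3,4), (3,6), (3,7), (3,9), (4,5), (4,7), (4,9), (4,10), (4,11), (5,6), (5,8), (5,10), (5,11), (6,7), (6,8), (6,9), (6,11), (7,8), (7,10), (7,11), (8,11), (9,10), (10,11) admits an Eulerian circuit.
No (10 vertices have odd degree: {2, 3, 4, 5, 6, 7, 8, 9, 10, 11}; Eulerian circuit requires 0)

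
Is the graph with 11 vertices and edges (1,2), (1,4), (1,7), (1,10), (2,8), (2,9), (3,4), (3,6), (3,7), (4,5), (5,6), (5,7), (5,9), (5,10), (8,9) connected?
No, it has 2 components: {1, 2, 3, 4, 5, 6, 7, 8, 9, 10}, {11}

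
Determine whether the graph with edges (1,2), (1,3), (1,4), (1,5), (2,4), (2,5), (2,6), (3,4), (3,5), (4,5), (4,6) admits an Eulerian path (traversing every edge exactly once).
Yes (the graph is connected and exactly 2 vertices have odd degree: {3, 4}; any Eulerian path must start and end at those)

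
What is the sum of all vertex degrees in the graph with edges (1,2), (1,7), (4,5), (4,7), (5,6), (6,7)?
12 (handshake: sum of degrees = 2|E| = 2 x 6 = 12)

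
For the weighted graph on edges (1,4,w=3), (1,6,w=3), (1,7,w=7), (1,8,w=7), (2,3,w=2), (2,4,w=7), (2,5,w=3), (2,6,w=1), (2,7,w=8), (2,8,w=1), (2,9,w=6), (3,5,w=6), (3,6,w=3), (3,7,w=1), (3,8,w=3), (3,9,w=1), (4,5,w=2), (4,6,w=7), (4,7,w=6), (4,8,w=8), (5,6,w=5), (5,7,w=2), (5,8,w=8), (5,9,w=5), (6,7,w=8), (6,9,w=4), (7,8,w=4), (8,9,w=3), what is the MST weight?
13 (MST edges: (1,4,w=3), (2,3,w=2), (2,6,w=1), (2,8,w=1), (3,7,w=1), (3,9,w=1), (4,5,w=2), (5,7,w=2); sum of weights 3 + 2 + 1 + 1 + 1 + 1 + 2 + 2 = 13)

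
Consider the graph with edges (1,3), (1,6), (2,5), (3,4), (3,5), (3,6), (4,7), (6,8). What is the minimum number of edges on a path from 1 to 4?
2 (path: 1 -> 3 -> 4, 2 edges)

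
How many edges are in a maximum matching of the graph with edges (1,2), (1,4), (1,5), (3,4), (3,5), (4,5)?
2 (matching: (1,5), (3,4); upper bound floor(n/2) = floor(5/2) = 2)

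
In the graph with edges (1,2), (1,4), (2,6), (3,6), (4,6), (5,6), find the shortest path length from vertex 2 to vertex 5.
2 (path: 2 -> 6 -> 5, 2 edges)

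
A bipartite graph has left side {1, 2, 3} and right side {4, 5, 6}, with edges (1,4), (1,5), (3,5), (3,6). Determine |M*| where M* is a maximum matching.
2 (matching: (1,5), (3,6); upper bound min(|L|,|R|) = min(3,3) = 3)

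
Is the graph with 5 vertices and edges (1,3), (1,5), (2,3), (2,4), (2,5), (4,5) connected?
Yes (BFS from 1 visits [1, 3, 5, 2, 4] — all 5 vertices reached)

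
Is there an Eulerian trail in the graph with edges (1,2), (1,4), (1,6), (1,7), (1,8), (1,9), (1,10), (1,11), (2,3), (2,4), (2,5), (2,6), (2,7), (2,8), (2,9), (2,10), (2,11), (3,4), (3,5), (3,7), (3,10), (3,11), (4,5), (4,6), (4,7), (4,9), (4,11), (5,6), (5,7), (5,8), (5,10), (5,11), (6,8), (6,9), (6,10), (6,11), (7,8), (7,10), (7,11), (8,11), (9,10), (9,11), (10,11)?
Yes — and in fact it has an Eulerian circuit (the graph is connected and all 11 vertices have even degree)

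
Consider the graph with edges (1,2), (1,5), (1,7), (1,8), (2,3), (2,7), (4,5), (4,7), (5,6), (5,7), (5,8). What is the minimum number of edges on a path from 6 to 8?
2 (path: 6 -> 5 -> 8, 2 edges)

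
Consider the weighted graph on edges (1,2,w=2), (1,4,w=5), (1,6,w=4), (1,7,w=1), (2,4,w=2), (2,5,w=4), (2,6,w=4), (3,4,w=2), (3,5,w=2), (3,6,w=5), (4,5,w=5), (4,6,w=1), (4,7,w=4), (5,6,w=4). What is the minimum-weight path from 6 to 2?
3 (path: 6 -> 4 -> 2; weights 1 + 2 = 3)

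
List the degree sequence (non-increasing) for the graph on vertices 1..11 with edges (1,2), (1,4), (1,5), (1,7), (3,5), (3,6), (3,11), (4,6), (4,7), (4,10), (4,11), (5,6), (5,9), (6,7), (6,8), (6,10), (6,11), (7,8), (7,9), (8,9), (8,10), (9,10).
[7, 5, 5, 4, 4, 4, 4, 4, 3, 3, 1] (degrees: deg(1)=4, deg(2)=1, deg(3)=3, deg(4)=5, deg(5)=4, deg(6)=7, deg(7)=5, deg(8)=4, deg(9)=4, deg(10)=4, deg(11)=3)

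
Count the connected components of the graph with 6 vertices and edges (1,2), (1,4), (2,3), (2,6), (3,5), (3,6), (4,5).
1 (components: {1, 2, 3, 4, 5, 6})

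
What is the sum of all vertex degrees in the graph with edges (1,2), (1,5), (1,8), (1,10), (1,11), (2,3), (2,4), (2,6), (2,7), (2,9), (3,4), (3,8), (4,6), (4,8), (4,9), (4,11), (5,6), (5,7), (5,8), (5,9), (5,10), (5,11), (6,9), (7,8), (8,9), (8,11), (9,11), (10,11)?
56 (handshake: sum of degrees = 2|E| = 2 x 28 = 56)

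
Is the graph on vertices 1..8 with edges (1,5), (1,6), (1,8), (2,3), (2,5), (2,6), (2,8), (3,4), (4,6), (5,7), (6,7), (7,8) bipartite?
Yes. Partition: {1, 2, 4, 7}, {3, 5, 6, 8}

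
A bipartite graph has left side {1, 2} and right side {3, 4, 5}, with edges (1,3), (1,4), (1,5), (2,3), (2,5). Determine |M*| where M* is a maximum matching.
2 (matching: (1,4), (2,5); upper bound min(|L|,|R|) = min(2,3) = 2)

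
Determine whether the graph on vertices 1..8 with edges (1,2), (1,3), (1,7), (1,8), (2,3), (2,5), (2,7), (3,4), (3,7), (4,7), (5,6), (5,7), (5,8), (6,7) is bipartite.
No (odd cycle of length 3: 3 -> 1 -> 7 -> 3)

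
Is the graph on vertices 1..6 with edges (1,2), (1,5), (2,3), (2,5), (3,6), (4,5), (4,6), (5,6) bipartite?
No (odd cycle of length 3: 5 -> 1 -> 2 -> 5)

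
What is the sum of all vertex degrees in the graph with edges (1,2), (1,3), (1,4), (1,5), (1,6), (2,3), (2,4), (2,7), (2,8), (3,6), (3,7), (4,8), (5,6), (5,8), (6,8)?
30 (handshake: sum of degrees = 2|E| = 2 x 15 = 30)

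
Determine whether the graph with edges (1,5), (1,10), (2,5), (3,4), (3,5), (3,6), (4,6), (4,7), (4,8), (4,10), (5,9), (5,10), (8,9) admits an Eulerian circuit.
No (6 vertices have odd degree: {2, 3, 4, 5, 7, 10}; Eulerian circuit requires 0)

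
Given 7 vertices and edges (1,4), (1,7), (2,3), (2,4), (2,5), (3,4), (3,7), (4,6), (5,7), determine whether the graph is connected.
Yes (BFS from 1 visits [1, 4, 7, 2, 3, 6, 5] — all 7 vertices reached)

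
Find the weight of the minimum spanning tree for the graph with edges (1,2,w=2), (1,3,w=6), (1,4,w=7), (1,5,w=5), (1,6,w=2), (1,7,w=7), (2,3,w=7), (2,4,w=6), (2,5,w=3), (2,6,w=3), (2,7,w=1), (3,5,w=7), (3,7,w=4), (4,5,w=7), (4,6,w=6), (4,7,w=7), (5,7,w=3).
18 (MST edges: (1,2,w=2), (1,6,w=2), (2,4,w=6), (2,5,w=3), (2,7,w=1), (3,7,w=4); sum of weights 2 + 2 + 6 + 3 + 1 + 4 = 18)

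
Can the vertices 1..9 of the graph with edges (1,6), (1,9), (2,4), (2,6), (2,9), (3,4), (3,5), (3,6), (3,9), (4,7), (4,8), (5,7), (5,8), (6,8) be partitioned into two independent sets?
Yes. Partition: {1, 2, 3, 7, 8}, {4, 5, 6, 9}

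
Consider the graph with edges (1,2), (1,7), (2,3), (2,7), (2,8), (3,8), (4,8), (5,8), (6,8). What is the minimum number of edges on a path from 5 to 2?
2 (path: 5 -> 8 -> 2, 2 edges)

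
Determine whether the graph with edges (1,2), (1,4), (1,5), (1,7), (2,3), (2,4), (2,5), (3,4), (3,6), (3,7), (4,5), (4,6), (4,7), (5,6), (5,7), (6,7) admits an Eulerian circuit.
No (2 vertices have odd degree: {5, 7}; Eulerian circuit requires 0)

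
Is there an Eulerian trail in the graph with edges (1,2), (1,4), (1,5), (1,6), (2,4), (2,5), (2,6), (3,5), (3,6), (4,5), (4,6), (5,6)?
Yes (the graph is connected and exactly 2 vertices have odd degree: {5, 6}; any Eulerian path must start and end at those)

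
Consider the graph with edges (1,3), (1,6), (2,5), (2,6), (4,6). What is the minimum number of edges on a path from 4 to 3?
3 (path: 4 -> 6 -> 1 -> 3, 3 edges)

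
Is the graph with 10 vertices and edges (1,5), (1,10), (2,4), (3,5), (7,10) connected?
No, it has 5 components: {1, 3, 5, 7, 10}, {2, 4}, {6}, {8}, {9}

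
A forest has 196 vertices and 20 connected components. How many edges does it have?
176 (Each of the 20 component trees on V_i vertices has V_i - 1 edges; summing gives V - C = 196 - 20 = 176)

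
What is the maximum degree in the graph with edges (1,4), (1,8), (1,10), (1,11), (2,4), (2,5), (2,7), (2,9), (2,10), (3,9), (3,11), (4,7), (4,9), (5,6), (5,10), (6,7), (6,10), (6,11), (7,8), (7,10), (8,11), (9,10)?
6 (attained at vertex 10)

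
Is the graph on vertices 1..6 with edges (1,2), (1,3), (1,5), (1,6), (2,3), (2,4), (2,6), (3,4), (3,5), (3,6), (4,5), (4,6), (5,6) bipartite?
No (odd cycle of length 3: 3 -> 1 -> 2 -> 3)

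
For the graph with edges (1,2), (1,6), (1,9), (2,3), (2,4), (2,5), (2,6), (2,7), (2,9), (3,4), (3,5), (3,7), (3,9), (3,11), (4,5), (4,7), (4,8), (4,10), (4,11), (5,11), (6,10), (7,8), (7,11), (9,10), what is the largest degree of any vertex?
7 (attained at vertices 2, 4)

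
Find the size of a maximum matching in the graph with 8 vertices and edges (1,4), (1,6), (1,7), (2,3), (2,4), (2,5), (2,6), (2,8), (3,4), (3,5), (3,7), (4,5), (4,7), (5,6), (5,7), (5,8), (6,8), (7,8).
4 (matching: (1,7), (2,6), (3,4), (5,8); upper bound floor(n/2) = floor(8/2) = 4)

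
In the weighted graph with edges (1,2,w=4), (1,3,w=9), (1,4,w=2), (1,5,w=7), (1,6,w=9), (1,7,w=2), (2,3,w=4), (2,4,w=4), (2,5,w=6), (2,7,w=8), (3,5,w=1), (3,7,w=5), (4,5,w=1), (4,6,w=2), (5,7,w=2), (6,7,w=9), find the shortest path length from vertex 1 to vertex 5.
3 (path: 1 -> 4 -> 5; weights 2 + 1 = 3)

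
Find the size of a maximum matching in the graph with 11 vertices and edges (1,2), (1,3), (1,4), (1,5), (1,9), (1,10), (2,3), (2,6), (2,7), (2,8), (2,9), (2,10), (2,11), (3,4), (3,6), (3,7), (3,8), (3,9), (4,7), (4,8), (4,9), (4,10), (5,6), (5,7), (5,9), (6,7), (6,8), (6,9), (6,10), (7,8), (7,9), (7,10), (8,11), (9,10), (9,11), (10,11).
5 (matching: (1,10), (2,11), (3,7), (5,9), (6,8); upper bound floor(n/2) = floor(11/2) = 5)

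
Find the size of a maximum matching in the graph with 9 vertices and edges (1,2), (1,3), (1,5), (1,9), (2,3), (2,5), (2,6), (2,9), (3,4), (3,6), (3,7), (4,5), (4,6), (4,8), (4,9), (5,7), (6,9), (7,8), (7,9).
4 (matching: (1,9), (2,5), (4,6), (7,8); upper bound floor(n/2) = floor(9/2) = 4)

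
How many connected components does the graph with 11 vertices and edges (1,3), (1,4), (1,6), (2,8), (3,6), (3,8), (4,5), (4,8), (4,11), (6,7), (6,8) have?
3 (components: {1, 2, 3, 4, 5, 6, 7, 8, 11}, {9}, {10})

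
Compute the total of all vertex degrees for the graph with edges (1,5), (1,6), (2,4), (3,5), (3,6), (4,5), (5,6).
14 (handshake: sum of degrees = 2|E| = 2 x 7 = 14)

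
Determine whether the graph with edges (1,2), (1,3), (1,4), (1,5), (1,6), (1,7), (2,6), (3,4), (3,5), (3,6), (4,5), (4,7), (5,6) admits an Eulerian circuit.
Yes (the graph is connected and all 7 vertices have even degree)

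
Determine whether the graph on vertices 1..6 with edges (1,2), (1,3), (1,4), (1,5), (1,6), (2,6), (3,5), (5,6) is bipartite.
No (odd cycle of length 3: 6 -> 1 -> 5 -> 6)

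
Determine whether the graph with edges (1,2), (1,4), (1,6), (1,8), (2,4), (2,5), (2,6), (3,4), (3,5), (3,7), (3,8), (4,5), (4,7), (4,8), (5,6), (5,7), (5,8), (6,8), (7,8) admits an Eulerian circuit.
Yes (the graph is connected and all 8 vertices have even degree)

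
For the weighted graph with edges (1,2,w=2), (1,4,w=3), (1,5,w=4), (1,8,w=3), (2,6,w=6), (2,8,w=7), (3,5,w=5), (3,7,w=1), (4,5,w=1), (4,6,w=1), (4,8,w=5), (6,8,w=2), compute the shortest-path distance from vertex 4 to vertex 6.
1 (path: 4 -> 6; weights 1 = 1)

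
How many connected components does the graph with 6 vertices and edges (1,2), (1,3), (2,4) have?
3 (components: {1, 2, 3, 4}, {5}, {6})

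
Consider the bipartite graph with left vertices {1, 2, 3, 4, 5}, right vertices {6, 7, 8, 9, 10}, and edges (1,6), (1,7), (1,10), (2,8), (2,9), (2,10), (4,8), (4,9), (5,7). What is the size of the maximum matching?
4 (matching: (1,10), (2,9), (4,8), (5,7); upper bound min(|L|,|R|) = min(5,5) = 5)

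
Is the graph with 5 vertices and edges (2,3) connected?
No, it has 4 components: {1}, {2, 3}, {4}, {5}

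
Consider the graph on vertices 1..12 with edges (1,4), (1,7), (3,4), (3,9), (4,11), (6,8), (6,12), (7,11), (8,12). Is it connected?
No, it has 5 components: {1, 3, 4, 7, 9, 11}, {2}, {5}, {6, 8, 12}, {10}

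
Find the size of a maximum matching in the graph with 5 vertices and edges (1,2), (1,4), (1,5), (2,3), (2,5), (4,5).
2 (matching: (2,3), (4,5); upper bound floor(n/2) = floor(5/2) = 2)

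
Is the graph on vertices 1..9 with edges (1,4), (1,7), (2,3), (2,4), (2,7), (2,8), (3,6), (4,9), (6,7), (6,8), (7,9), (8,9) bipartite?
Yes. Partition: {1, 2, 5, 6, 9}, {3, 4, 7, 8}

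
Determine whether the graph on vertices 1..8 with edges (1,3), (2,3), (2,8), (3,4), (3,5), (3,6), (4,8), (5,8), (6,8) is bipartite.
Yes. Partition: {1, 2, 4, 5, 6, 7}, {3, 8}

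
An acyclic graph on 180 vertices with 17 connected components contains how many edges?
163 (Each of the 17 component trees on V_i vertices has V_i - 1 edges; summing gives V - C = 180 - 17 = 163)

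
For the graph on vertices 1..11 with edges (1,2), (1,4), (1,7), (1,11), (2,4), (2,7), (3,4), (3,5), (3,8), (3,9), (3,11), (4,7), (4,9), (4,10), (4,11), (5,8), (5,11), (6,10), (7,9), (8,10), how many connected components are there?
1 (components: {1, 2, 3, 4, 5, 6, 7, 8, 9, 10, 11})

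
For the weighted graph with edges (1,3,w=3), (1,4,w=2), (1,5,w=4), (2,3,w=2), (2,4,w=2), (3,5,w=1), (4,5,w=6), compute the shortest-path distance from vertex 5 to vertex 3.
1 (path: 5 -> 3; weights 1 = 1)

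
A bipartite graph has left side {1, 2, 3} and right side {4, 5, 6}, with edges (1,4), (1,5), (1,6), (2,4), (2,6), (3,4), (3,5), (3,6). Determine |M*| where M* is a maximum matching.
3 (matching: (1,6), (2,4), (3,5); upper bound min(|L|,|R|) = min(3,3) = 3)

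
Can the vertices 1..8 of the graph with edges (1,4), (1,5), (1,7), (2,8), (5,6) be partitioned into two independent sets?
Yes. Partition: {1, 2, 3, 6}, {4, 5, 7, 8}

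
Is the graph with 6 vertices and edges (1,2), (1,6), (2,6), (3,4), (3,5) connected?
No, it has 2 components: {1, 2, 6}, {3, 4, 5}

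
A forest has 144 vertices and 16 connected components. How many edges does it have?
128 (Each of the 16 component trees on V_i vertices has V_i - 1 edges; summing gives V - C = 144 - 16 = 128)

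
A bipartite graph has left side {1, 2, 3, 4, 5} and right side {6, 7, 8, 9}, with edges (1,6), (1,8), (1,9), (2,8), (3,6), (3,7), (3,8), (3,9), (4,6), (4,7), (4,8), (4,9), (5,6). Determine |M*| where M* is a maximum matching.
4 (matching: (1,9), (2,8), (3,7), (4,6); upper bound min(|L|,|R|) = min(5,4) = 4)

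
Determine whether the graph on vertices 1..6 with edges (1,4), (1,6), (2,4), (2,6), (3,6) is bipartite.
Yes. Partition: {1, 2, 3, 5}, {4, 6}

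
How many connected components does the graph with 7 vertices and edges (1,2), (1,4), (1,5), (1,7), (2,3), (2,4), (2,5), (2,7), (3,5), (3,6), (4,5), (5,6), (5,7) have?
1 (components: {1, 2, 3, 4, 5, 6, 7})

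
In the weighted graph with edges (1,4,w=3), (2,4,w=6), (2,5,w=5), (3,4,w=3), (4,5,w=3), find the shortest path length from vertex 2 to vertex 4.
6 (path: 2 -> 4; weights 6 = 6)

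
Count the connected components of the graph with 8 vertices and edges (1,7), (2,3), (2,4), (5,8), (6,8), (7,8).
2 (components: {1, 5, 6, 7, 8}, {2, 3, 4})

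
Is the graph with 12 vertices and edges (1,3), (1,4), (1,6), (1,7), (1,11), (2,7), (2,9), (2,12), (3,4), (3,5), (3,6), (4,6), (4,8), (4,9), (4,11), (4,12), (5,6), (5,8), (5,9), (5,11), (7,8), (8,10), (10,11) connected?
Yes (BFS from 1 visits [1, 3, 4, 6, 7, 11, 5, 8, 9, 12, 2, 10] — all 12 vertices reached)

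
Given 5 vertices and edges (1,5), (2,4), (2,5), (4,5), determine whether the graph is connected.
No, it has 2 components: {1, 2, 4, 5}, {3}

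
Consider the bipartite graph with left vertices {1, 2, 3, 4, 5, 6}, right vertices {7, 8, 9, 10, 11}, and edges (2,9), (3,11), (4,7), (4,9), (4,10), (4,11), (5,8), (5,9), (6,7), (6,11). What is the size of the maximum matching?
5 (matching: (2,9), (3,11), (4,10), (5,8), (6,7); upper bound min(|L|,|R|) = min(6,5) = 5)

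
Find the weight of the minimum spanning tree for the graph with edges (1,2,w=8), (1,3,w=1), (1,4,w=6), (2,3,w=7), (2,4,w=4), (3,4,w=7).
11 (MST edges: (1,3,w=1), (1,4,w=6), (2,4,w=4); sum of weights 1 + 6 + 4 = 11)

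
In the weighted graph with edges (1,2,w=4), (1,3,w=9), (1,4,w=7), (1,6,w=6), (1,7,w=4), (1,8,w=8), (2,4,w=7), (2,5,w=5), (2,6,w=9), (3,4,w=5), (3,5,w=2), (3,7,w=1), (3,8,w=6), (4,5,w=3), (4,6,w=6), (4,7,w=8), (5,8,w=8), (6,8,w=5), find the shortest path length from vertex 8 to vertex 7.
7 (path: 8 -> 3 -> 7; weights 6 + 1 = 7)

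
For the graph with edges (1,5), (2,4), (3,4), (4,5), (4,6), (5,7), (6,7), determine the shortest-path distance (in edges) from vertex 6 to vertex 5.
2 (path: 6 -> 4 -> 5, 2 edges)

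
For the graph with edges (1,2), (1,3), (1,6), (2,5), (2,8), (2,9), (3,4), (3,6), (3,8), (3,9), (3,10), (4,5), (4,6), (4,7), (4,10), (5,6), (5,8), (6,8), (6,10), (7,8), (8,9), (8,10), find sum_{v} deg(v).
44 (handshake: sum of degrees = 2|E| = 2 x 22 = 44)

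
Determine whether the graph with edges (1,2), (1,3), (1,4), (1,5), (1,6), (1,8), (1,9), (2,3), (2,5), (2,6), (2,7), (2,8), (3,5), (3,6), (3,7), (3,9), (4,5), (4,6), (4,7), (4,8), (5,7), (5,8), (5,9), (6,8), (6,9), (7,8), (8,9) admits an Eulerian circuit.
No (6 vertices have odd degree: {1, 4, 5, 7, 8, 9}; Eulerian circuit requires 0)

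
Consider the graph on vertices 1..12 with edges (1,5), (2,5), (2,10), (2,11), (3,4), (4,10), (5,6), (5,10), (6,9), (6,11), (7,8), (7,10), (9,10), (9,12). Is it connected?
Yes (BFS from 1 visits [1, 5, 2, 6, 10, 11, 9, 4, 7, 12, 3, 8] — all 12 vertices reached)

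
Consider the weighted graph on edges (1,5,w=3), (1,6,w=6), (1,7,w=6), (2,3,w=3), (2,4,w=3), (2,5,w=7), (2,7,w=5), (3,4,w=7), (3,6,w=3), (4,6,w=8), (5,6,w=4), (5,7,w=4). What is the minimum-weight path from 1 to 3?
9 (path: 1 -> 6 -> 3; weights 6 + 3 = 9)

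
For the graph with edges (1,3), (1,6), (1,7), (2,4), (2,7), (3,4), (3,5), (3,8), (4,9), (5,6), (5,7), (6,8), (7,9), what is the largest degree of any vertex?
4 (attained at vertices 3, 7)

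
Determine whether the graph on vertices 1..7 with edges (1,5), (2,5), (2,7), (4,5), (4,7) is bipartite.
Yes. Partition: {1, 2, 3, 4, 6}, {5, 7}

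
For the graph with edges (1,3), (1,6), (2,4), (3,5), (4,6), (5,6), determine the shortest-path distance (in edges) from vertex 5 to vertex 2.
3 (path: 5 -> 6 -> 4 -> 2, 3 edges)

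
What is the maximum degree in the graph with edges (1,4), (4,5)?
2 (attained at vertex 4)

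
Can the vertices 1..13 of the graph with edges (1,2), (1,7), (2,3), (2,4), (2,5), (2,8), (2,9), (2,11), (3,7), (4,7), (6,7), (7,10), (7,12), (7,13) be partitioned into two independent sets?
Yes. Partition: {1, 3, 4, 5, 6, 8, 9, 10, 11, 12, 13}, {2, 7}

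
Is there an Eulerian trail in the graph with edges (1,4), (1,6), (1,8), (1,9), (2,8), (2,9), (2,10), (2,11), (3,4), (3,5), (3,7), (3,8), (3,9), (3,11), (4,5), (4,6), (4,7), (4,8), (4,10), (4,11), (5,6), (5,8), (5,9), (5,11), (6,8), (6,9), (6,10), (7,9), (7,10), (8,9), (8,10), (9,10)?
Yes — and in fact it has an Eulerian circuit (the graph is connected and all 11 vertices have even degree)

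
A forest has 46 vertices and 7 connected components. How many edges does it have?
39 (Each of the 7 component trees on V_i vertices has V_i - 1 edges; summing gives V - C = 46 - 7 = 39)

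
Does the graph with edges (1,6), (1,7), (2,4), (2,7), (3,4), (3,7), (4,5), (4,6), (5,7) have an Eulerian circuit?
Yes (the graph is connected and all 7 vertices have even degree)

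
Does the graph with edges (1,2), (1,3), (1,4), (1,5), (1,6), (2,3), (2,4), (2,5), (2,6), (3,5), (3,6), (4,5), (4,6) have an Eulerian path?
Yes (the graph is connected and exactly 2 vertices have odd degree: {1, 2}; any Eulerian path must start and end at those)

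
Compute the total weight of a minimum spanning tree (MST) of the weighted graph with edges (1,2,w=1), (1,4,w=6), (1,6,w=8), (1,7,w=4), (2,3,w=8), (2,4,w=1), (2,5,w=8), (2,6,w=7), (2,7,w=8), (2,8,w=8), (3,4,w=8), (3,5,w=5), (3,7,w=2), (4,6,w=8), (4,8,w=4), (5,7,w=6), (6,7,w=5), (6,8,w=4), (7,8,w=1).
18 (MST edges: (1,2,w=1), (1,7,w=4), (2,4,w=1), (3,5,w=5), (3,7,w=2), (6,8,w=4), (7,8,w=1); sum of weights 1 + 4 + 1 + 5 + 2 + 4 + 1 = 18)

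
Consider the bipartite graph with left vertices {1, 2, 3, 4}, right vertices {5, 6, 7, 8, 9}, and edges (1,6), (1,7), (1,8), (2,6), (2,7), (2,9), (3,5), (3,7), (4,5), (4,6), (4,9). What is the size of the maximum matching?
4 (matching: (1,8), (2,9), (3,7), (4,6); upper bound min(|L|,|R|) = min(4,5) = 4)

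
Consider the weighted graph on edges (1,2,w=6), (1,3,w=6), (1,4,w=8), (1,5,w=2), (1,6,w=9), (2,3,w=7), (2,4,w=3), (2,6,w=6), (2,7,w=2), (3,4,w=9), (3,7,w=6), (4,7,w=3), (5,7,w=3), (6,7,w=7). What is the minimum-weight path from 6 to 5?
10 (path: 6 -> 7 -> 5; weights 7 + 3 = 10)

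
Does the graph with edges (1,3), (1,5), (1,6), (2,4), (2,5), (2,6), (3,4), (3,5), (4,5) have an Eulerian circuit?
No (4 vertices have odd degree: {1, 2, 3, 4}; Eulerian circuit requires 0)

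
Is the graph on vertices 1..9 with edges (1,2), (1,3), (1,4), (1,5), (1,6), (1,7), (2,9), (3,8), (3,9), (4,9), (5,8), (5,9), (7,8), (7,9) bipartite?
Yes. Partition: {1, 8, 9}, {2, 3, 4, 5, 6, 7}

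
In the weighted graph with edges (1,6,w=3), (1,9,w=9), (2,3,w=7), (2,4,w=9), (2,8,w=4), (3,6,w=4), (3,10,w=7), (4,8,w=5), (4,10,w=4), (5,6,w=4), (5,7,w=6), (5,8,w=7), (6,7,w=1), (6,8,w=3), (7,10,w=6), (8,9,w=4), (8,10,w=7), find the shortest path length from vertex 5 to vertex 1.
7 (path: 5 -> 6 -> 1; weights 4 + 3 = 7)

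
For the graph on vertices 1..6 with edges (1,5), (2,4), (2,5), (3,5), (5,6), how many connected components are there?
1 (components: {1, 2, 3, 4, 5, 6})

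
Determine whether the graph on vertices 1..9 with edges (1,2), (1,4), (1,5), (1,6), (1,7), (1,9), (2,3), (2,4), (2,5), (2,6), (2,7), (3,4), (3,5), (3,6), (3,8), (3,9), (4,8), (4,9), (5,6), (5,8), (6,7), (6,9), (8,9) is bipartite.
No (odd cycle of length 3: 6 -> 1 -> 2 -> 6)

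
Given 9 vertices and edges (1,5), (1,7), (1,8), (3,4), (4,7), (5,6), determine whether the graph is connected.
No, it has 3 components: {1, 3, 4, 5, 6, 7, 8}, {2}, {9}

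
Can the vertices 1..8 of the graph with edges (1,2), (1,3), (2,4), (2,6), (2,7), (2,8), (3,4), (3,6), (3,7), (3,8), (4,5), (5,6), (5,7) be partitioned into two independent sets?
Yes. Partition: {1, 4, 6, 7, 8}, {2, 3, 5}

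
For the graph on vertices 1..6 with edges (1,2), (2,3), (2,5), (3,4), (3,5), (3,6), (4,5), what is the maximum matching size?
3 (matching: (1,2), (3,6), (4,5); upper bound floor(n/2) = floor(6/2) = 3)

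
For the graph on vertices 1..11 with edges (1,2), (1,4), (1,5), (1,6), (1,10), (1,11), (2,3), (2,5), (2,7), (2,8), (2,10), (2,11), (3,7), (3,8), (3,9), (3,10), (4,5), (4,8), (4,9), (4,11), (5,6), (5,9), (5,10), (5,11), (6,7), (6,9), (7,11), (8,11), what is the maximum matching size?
5 (matching: (1,6), (2,10), (3,8), (5,9), (7,11); upper bound floor(n/2) = floor(11/2) = 5)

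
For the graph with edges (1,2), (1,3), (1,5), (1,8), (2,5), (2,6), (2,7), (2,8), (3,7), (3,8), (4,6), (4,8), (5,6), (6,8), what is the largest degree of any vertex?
5 (attained at vertices 2, 8)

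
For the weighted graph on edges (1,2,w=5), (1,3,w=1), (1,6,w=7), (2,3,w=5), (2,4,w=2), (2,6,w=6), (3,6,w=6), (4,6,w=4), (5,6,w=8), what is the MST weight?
20 (MST edges: (1,2,w=5), (1,3,w=1), (2,4,w=2), (4,6,w=4), (5,6,w=8); sum of weights 5 + 1 + 2 + 4 + 8 = 20)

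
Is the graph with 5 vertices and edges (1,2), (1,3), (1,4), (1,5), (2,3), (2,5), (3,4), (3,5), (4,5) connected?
Yes (BFS from 1 visits [1, 2, 3, 4, 5] — all 5 vertices reached)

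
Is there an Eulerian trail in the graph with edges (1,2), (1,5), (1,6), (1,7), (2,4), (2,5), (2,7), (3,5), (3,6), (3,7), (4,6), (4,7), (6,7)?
No (4 vertices have odd degree: {3, 4, 5, 7}; Eulerian path requires 0 or 2)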